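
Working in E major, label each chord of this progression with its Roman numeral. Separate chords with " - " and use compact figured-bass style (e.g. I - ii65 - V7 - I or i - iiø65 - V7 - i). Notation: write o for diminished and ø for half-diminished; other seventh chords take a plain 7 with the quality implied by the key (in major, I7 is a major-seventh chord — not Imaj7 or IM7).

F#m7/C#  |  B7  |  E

ii43 - V7 - I

F#m7/C# has root F#, degree 2 in E major, so ii43.
B7: dominant seventh chord on B = scale degree 5 → V7.
E: major triad on E = scale degree 1 → I.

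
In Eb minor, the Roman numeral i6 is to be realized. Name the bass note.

i in Eb minor has root Eb; the chord is Eb-Gb-Bb.
The figure 6 means first inversion — the third is in the bass.

Gb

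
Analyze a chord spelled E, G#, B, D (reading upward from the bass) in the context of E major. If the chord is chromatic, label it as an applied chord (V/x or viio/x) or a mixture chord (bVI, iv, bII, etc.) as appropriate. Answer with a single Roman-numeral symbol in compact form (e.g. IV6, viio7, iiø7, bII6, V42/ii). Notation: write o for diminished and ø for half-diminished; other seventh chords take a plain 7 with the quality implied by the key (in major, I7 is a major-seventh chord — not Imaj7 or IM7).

Stacked in thirds the chord is E-G#-B-D: a dominant seventh chord on E.
E is not a diatonic chord root with this quality in E major, but it lies a perfect fifth above A (IV), so the chord functions as an applied dominant of IV.

V7/IV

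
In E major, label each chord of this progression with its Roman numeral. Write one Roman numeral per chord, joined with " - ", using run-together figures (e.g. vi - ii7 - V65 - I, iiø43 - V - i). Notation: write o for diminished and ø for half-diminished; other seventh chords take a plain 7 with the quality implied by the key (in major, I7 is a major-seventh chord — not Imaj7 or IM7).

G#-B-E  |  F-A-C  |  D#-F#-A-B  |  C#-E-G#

G#-B-E: major triad on E = scale degree 1 → I6.
F-A-C: major triad on F — chromatic; F is the lowered second degree, so this is the Neapolitan chord, bII.
D#-F#-A-B has root B, degree 5 in E major, so V65.
C#-E-G#: root C# is the submediant; minor triad there is vi.

I6 - bII - V65 - vi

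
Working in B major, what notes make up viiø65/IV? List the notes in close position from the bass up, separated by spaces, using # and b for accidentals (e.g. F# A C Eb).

F# A C# D#

The slash marks an applied leading-tone chord: viio of IV. In B major, IV is E, so the leading tone to it is D#, a half step below.
Building a half-diminished seventh chord on D# gives D#-F#-A-C#.
With the 65 figure the chord is in first inversion; from the bass F# upward in close position it reads F#-A-C#-D#.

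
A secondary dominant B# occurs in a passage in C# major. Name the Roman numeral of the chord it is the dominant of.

The chord is a major triad on B#.
A dominant resolves down a perfect fifth: B# → E#. In C# major, E# is scale degree 3, i.e. iii.

iii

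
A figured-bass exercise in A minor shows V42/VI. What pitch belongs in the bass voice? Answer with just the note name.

Bb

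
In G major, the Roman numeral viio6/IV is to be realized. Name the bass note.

D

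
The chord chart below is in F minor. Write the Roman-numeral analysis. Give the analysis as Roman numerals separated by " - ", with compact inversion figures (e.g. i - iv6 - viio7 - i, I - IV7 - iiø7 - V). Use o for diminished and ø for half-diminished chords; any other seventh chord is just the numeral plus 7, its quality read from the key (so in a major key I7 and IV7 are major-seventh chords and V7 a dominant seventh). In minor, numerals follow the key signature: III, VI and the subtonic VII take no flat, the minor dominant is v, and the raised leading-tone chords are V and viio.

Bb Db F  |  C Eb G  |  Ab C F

iv - v - i6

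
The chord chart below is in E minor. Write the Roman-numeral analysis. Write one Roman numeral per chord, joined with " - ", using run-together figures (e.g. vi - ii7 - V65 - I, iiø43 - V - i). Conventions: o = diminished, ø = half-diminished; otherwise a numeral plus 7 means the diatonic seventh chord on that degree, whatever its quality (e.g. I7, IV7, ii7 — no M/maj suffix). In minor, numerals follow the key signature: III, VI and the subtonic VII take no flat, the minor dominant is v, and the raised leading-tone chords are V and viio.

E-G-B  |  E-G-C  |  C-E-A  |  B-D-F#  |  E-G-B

i - VI6 - iv6 - v - i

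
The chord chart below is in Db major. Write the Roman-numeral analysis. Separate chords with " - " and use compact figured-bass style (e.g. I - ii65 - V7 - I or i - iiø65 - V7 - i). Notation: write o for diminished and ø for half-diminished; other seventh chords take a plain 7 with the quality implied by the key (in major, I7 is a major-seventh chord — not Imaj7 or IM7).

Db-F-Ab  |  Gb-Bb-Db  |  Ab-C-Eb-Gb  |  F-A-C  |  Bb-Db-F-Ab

Db-F-Ab: root Db is the tonic; major triad there is I.
Gb-Bb-Db has root Gb, degree 4 in Db major, so IV.
Ab-C-Eb-Gb: dominant seventh chord on Ab = scale degree 5 → V7.
F-A-C: chromatic; F is V of vi, so V/vi.
Bb-Db-F-Ab: minor seventh chord on Bb = scale degree 6 → vi7.

I - IV - V7 - V/vi - vi7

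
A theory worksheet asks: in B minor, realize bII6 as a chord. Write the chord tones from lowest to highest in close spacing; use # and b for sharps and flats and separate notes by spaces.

E G C

Scale degree 2 in B minor is C#; lowering it a half step gives C. bII6 is the Neapolitan sixth — a major triad on the lowered second degree, here in its customary first inversion.
So the chord is C-E-G, a major triad.
The figured bass 6 indicates first inversion, placing the third (E) in the bass: E-G-C.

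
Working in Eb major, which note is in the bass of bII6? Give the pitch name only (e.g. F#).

bII in Eb major has root Fb; the chord is Fb-Ab-Cb.
The figure 6 means first inversion — the third is in the bass.

Ab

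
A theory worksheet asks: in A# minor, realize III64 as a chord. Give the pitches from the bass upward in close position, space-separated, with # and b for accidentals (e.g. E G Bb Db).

G# C# E#

In A# minor, the third degree is C#, and the diatonic chord built there is a major triad.
That chord is spelled C#-E#-G#.
With the 64 figure the chord is in second inversion; from the bass G# upward in close position it reads G#-C#-E#.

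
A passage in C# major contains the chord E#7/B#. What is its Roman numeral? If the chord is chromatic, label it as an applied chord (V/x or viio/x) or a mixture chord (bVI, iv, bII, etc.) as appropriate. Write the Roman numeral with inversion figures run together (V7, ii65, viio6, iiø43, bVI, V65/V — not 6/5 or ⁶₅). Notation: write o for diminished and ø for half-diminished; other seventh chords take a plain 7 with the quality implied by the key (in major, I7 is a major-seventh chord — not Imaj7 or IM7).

V43/vi

Stacked in thirds the chord is E#-G##-B#-D#: a dominant seventh chord on E#.
E# is not a diatonic chord root with this quality in C# major, but it lies a perfect fifth above A# (vi), so the chord functions as an applied dominant of vi.
With B# in the bass the chord is in second inversion, so the figured bass is 43.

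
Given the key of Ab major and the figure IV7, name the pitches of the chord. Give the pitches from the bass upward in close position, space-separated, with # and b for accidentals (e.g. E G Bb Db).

In Ab major, the fourth degree is Db, and the diatonic chord built there is a major seventh chord.
That chord is spelled Db-F-Ab-C.

Db F Ab C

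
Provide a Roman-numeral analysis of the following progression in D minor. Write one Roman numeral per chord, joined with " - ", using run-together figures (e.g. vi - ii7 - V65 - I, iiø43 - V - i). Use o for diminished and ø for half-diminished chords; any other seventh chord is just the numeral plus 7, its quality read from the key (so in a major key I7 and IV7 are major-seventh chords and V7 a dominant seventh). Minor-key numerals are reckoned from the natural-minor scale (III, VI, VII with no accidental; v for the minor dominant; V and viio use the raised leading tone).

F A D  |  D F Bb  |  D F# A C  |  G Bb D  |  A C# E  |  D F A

F-A-D has root D, degree 1 in D minor, so i6.
D-F-Bb: root Bb is the submediant; major triad there is VI6.
D-F#-A-C: chromatic; D is V of iv, so V7/iv.
G-Bb-D: minor triad on G = scale degree 4 → iv.
A-C#-E has root A, degree 5 in D minor, so V.
D-F-A: minor triad on D = scale degree 1 → i.

i6 - VI6 - V7/iv - iv - V - i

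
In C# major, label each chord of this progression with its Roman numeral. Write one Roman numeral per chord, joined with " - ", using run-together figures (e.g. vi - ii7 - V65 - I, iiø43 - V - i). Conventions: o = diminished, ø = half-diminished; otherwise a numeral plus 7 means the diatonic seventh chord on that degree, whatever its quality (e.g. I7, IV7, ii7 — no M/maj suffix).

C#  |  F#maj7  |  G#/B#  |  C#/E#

C#: root C# is the tonic; major triad there is I.
F#maj7 has root F#, degree 4 in C# major, so IV7.
G#/B#: major triad on G# = scale degree 5 → V6.
C#/E#: root C# is the tonic; major triad there is I6.

I - IV7 - V6 - I6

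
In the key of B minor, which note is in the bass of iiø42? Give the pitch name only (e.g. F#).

B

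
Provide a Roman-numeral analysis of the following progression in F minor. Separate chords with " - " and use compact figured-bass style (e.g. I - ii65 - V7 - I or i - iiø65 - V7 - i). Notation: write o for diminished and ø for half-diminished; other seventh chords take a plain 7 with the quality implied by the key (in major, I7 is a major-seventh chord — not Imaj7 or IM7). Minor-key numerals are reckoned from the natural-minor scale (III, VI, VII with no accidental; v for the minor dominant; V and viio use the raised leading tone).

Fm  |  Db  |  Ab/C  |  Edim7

i - VI - III6 - viio7

Fm has root F, degree 1 in F minor, so i.
Db: root Db is the submediant; major triad there is VI.
Ab/C has root Ab, degree 3 in F minor, so III6.
Edim7: fully diminished seventh chord on E = scale degree 7 → viio7.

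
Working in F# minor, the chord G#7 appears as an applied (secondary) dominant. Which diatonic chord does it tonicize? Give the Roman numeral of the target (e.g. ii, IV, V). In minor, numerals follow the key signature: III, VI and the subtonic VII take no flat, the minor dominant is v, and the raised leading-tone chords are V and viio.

The chord is a dominant seventh chord on G#.
A dominant resolves down a perfect fifth: G# → C#. In F# minor, C# is scale degree 5, i.e. V.

V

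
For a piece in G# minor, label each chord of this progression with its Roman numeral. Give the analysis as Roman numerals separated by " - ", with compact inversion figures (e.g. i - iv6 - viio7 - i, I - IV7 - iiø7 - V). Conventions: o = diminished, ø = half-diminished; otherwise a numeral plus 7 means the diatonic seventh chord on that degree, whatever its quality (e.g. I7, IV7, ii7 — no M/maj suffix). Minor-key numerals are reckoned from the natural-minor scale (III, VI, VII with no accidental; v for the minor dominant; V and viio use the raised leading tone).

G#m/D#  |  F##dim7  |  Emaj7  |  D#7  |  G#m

i64 - viio7 - VI7 - V7 - i

G#m/D#: minor triad on G# = scale degree 1 → i64.
F##dim7: root F## is the leading tone; fully diminished seventh chord there is viio7.
Emaj7: root E is the submediant; major seventh chord there is VI7.
D#7: root D# is the dominant; dominant seventh chord there is V7.
G#m: root G# is the tonic; minor triad there is i.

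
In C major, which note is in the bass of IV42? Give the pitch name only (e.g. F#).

E

IV in C major has root F; the chord is F-A-C-E.
The figure 42 means third inversion — the seventh is in the bass.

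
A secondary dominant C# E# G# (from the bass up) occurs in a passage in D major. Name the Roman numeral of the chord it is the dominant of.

iii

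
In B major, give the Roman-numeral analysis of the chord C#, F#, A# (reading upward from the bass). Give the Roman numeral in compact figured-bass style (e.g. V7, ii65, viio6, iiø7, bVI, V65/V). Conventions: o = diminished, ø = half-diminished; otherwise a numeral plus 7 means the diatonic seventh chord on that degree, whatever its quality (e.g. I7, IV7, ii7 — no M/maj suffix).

V64

The pitches F#-A#-C# form a major triad rooted on F#.
In B major, F# is the dominant; the diatonic major triad there is V.
With C# in the bass the chord is in second inversion, so the figured bass is 64.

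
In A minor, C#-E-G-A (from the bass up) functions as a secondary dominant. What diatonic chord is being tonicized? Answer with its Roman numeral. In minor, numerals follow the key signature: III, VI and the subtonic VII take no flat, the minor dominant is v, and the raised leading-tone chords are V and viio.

iv

The chord is a dominant seventh chord on A.
A dominant resolves down a perfect fifth: A → D. In A minor, D is scale degree 4, i.e. iv.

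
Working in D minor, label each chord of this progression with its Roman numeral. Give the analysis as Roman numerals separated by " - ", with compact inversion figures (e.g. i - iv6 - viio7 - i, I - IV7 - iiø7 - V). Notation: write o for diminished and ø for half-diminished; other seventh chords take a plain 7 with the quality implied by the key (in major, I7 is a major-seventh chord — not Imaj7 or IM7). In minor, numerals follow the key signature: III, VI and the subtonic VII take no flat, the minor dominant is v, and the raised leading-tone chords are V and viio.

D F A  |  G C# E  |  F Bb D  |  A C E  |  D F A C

i - viio64 - VI64 - v - i7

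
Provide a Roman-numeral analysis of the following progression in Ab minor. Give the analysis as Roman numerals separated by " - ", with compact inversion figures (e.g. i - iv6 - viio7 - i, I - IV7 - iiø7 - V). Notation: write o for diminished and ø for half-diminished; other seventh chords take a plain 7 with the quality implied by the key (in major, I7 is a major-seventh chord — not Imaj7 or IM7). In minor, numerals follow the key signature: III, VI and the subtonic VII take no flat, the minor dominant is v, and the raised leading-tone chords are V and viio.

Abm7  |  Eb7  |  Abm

Abm7 has root Ab, degree 1 in Ab minor, so i7.
Eb7 has root Eb, degree 5 in Ab minor, so V7.
Abm has root Ab, degree 1 in Ab minor, so i.

i7 - V7 - i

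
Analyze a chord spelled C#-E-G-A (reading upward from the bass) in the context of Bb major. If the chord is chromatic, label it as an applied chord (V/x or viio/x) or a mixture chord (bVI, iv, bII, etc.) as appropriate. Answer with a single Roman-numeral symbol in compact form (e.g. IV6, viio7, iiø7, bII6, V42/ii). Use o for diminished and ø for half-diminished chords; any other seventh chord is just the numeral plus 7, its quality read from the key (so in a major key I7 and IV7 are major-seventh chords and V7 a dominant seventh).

The pitches A-C#-E-G form a dominant seventh chord rooted on A.
A is not a diatonic chord root with this quality in Bb major, but it lies a perfect fifth above D (iii), so the chord functions as an applied dominant of iii.
With C# in the bass the chord is in first inversion, so the figured bass is 65.

V65/iii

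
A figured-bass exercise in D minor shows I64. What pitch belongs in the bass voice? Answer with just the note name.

A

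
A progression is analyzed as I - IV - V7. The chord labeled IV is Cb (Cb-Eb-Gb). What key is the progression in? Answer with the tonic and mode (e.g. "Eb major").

Gb major

IV is given as Cb-Eb-Gb — a major triad with root Cb.
Counting down 3 scale steps from Cb places the tonic on Gb; a major triad on degree 4 is diatonic only in major.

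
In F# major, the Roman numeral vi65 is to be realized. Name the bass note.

F#

vi in F# major has root D#; the chord is D#-F#-A#-C#.
The figure 65 means first inversion — the third is in the bass.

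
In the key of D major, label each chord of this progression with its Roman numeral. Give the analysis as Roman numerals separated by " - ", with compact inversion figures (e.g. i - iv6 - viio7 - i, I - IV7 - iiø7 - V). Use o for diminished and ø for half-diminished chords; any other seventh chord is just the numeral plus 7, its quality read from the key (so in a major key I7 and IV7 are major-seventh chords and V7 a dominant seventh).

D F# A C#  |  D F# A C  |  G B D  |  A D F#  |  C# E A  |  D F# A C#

D-F#-A-C#: major seventh chord on D = scale degree 1 → I7.
D-F#-A-C: chromatic; D is V of IV, so V7/IV.
G-B-D: major triad on G = scale degree 4 → IV.
A-D-F#: major triad on D = scale degree 1 → I64.
C#-E-A: major triad on A = scale degree 5 → V6.
D-F#-A-C#: root D is the tonic; major seventh chord there is I7.

I7 - V7/IV - IV - I64 - V6 - I7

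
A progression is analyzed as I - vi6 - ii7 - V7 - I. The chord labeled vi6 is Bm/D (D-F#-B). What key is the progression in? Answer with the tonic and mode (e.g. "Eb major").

D major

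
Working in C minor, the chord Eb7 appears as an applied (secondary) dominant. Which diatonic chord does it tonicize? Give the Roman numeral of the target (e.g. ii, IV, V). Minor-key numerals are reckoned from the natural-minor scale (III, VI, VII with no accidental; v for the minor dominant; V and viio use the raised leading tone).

VI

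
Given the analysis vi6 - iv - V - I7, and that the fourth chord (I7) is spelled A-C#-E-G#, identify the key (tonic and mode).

A major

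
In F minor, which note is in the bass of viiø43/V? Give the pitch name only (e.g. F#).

The applied chord viiø43/V is rooted on B: B-D-F-A.
The figure 43 means second inversion — the fifth is in the bass.

F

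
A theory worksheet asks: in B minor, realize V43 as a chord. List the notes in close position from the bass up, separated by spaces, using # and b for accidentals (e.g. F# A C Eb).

C# E F# A#

In B minor, scale degree 5 is F#. The dominant is major (leading tone raised), so V is a dominant seventh chord.
Stacking thirds from F# gives F#-A#-C#-E.
The figured bass 43 indicates second inversion, placing the fifth (C#) in the bass: C#-E-F#-A#.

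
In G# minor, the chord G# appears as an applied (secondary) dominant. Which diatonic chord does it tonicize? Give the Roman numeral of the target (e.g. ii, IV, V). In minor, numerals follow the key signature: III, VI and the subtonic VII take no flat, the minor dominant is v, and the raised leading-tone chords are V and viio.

The chord is a major triad on G#.
A dominant resolves down a perfect fifth: G# → C#. In G# minor, C# is scale degree 4, i.e. iv.

iv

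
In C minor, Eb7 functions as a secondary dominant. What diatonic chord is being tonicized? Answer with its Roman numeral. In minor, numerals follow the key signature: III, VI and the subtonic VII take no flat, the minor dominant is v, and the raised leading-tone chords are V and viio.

The chord is a dominant seventh chord on Eb.
A dominant resolves down a perfect fifth: Eb → Ab. In C minor, Ab is scale degree 6, i.e. VI.

VI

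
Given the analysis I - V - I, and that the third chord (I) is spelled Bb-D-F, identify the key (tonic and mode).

Bb major

I is given as Bb-D-F — a major triad with root Bb.
If Bb is scale degree 1 and the mode makes that degree carry a major triad, the tonic is Bb and the mode is major.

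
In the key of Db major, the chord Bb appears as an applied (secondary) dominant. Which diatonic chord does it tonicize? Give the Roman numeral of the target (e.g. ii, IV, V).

The chord is a major triad on Bb.
A dominant resolves down a perfect fifth: Bb → Eb. In Db major, Eb is scale degree 2, i.e. ii.

ii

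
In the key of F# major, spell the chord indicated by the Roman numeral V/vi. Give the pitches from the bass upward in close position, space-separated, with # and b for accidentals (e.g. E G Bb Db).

A# C## E#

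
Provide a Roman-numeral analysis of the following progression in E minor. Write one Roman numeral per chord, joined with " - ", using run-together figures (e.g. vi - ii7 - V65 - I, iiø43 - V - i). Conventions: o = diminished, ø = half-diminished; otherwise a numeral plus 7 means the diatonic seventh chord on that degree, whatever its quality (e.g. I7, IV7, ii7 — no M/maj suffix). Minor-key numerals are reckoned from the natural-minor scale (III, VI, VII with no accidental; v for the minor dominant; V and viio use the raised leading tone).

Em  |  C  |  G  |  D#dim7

i - VI - III - viio7

Em: root E is the tonic; minor triad there is i.
C: root C is the submediant; major triad there is VI.
G: root G is the mediant; major triad there is III.
D#dim7: fully diminished seventh chord on D# = scale degree 7 → viio7.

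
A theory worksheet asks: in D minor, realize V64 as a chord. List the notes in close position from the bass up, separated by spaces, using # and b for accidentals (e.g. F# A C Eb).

In D minor, the fifth degree is A. The dominant is major (leading tone raised), so V is a major triad.
That chord is spelled A-C#-E.
With the 64 figure the chord is in second inversion; from the bass E upward in close position it reads E-A-C#.

E A C#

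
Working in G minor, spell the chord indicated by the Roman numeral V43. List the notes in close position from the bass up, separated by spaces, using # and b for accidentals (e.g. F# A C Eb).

In G minor, the fifth degree is D. The dominant is major (leading tone raised), so V is a dominant seventh chord.
Stacking thirds from D gives D-F#-A-C.
With the 43 figure the chord is in second inversion; from the bass A upward in close position it reads A-C-D-F#.

A C D F#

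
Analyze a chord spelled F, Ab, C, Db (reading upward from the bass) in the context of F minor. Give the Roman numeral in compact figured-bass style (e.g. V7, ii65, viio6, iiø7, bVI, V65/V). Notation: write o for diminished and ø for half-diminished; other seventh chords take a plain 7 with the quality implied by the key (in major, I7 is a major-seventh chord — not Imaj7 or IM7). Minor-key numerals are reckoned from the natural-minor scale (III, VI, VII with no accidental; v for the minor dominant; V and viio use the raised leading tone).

The pitches Db-F-Ab-C form a major seventh chord rooted on Db.
Db is scale degree 6 in F minor, and a major seventh chord on that degree is written VI7.
With F in the bass the chord is in first inversion, so the figured bass is 65.

VI65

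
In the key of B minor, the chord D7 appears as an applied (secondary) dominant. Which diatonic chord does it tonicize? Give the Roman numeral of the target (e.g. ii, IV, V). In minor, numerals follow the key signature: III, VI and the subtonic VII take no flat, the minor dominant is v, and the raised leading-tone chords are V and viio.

VI

The chord is a dominant seventh chord on D.
A dominant resolves down a perfect fifth: D → G. In B minor, G is scale degree 6, i.e. VI.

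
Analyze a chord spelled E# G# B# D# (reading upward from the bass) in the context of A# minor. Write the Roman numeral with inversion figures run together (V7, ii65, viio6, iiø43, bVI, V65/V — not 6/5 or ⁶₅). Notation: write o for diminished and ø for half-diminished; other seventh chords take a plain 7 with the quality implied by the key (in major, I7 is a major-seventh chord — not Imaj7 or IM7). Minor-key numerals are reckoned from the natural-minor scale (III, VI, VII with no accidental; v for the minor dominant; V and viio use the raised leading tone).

Stacked in thirds the chord is E#-G#-B#-D#: a minor seventh chord on E#.
E# is scale degree 5 in A# minor, and a minor seventh chord on that degree is written v7.

v7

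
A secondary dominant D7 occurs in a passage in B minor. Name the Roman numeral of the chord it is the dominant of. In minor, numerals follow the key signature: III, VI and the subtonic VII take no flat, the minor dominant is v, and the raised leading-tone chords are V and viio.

VI

The chord is a dominant seventh chord on D.
A dominant resolves down a perfect fifth: D → G. In B minor, G is scale degree 6, i.e. VI.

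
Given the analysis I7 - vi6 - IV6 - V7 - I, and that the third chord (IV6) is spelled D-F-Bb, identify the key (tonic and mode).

The anchor chord is a major triad on Bb, labeled IV6.
Counting down 3 scale steps from Bb places the tonic on F; a major triad on degree 4 is diatonic only in major.

F major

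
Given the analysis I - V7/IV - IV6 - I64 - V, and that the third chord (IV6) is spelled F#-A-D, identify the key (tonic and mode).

A major

The anchor chord is a major triad on D, labeled IV6.
Counting down 3 scale steps from D places the tonic on A; a major triad on degree 4 is diatonic only in major.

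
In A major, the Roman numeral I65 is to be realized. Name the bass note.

I in A major has root A; the chord is A-C#-E-G#.
The figure 65 means first inversion — the third is in the bass.

C#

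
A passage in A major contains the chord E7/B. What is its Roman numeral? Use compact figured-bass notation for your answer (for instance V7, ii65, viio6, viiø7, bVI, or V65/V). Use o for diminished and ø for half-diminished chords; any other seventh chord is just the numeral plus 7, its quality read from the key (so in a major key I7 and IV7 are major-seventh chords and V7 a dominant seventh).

The pitches E-G#-B-D form a dominant seventh chord rooted on E.
E is scale degree 5 in A major, and a dominant seventh chord on that degree is written V7.
With B in the bass the chord is in second inversion, so the figured bass is 43.

V43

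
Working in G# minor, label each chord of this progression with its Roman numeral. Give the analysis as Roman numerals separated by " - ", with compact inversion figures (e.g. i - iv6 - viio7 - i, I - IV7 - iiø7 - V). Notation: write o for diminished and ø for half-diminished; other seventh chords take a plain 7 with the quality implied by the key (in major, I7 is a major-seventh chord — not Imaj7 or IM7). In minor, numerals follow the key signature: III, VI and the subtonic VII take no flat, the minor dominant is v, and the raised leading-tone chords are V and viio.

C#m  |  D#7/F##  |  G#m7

C#m: minor triad on C# = scale degree 4 → iv.
D#7/F##: dominant seventh chord on D# = scale degree 5 → V65.
G#m7: minor seventh chord on G# = scale degree 1 → i7.

iv - V65 - i7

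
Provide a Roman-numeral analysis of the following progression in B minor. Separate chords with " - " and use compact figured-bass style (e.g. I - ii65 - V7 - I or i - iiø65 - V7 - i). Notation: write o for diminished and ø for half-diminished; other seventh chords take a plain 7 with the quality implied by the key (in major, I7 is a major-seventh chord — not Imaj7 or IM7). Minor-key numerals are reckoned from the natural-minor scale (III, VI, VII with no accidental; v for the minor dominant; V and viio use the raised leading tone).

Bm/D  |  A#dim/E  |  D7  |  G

i6 - viio64 - V7/VI - VI

Bm/D has root B, degree 1 in B minor, so i6.
A#dim/E has root A#, degree 7 in B minor, so viio64.
D7 is the secondary dominant of VI (dominant seventh chord on D): V7/VI.
G has root G, degree 6 in B minor, so VI.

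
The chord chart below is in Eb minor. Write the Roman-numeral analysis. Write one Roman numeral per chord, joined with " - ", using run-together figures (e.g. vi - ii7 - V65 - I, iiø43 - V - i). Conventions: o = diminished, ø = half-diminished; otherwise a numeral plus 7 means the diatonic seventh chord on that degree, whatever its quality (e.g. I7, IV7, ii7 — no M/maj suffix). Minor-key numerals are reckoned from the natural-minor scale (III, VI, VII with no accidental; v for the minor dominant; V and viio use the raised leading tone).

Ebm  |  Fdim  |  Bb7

i - iio - V7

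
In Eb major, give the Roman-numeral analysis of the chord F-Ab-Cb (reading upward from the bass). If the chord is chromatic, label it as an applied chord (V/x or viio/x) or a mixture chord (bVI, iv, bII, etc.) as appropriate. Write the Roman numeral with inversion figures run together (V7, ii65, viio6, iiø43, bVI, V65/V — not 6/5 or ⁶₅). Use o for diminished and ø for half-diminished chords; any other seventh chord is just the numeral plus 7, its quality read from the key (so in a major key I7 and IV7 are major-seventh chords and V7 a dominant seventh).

iio

The pitches F-Ab-Cb form a diminished triad rooted on F.
F is the second degree of Eb major. This is the diminished supertonic triad, borrowed from the parallel minor.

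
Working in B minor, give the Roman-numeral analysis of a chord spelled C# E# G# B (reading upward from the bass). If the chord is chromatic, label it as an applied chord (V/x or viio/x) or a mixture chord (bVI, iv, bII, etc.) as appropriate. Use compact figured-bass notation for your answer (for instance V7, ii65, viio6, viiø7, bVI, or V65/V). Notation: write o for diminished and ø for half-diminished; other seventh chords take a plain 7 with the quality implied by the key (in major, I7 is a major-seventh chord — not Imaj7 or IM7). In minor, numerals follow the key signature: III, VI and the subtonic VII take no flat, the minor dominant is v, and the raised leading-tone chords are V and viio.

Stacked in thirds the chord is C#-E#-G#-B: a dominant seventh chord on C#.
C# is not a diatonic chord root with this quality in B minor, but it lies a perfect fifth above F# (V), so the chord functions as an applied dominant of V.

V7/V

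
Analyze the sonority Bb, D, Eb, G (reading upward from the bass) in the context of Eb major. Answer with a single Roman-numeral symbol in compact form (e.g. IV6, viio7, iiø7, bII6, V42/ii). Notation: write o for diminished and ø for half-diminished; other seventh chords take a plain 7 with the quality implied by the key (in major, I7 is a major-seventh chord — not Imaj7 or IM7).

Stacked in thirds the chord is Eb-G-Bb-D: a major seventh chord on Eb.
Eb is scale degree 1 in Eb major, and a major seventh chord on that degree is written I7.
With Bb in the bass the chord is in second inversion, so the figured bass is 43.

I43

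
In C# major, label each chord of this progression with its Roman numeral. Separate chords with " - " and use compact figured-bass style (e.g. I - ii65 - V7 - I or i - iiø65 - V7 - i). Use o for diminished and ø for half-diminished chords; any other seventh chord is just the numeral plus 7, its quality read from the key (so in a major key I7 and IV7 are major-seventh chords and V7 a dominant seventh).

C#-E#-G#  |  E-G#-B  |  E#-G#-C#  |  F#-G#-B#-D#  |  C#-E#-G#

C#-E#-G#: root C# is the tonic; major triad there is I.
E-G#-B: E with this quality isn't in the key; it's bIII, borrowed from the parallel minor.
E#-G#-C#: root C# is the tonic; major triad there is I6.
F#-G#-B#-D# has root G#, degree 5 in C# major, so V42.
C#-E#-G#: major triad on C# = scale degree 1 → I.

I - bIII - I6 - V42 - I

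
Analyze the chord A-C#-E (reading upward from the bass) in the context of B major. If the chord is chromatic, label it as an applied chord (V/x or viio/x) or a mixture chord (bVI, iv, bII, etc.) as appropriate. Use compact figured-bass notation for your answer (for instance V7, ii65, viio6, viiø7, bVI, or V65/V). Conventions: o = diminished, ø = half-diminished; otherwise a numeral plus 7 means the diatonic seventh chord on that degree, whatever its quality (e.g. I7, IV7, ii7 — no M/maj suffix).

bVII

The pitches A-C#-E form a major triad rooted on A.
A is the lowered seventh degree of B major (diatonic 7 would be A#). This is a major triad on the lowered seventh degree (the subtonic), borrowed from the parallel minor.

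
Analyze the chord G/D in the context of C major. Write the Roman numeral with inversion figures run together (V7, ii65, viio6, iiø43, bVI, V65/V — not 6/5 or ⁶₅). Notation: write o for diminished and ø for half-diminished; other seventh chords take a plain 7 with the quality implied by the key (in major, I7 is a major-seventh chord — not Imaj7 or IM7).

Stacked in thirds the chord is G-B-D: a major triad on G.
G is scale degree 5 in C major, and a major triad on that degree is written V.
With D in the bass the chord is in second inversion, so the figured bass is 64.

V64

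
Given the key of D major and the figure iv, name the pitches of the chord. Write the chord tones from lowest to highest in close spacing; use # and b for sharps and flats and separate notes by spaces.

Scale degree 4 in D major is G; here the chord built on it is altered to a minor triad. iv is the minor subdominant, borrowed from the parallel minor.
So the chord is G-Bb-D.

G Bb D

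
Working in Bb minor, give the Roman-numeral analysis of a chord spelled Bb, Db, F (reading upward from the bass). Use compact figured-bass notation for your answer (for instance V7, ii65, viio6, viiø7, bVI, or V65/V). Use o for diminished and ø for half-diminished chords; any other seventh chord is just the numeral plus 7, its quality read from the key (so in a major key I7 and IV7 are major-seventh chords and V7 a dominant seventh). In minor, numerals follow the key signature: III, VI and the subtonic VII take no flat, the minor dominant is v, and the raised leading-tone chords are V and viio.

i

The pitches Bb-Db-F form a minor triad rooted on Bb.
Bb is scale degree 1 in Bb minor, and a minor triad on that degree is written i.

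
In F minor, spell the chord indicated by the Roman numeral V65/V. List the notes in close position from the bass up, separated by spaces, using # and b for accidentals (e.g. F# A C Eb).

B D F G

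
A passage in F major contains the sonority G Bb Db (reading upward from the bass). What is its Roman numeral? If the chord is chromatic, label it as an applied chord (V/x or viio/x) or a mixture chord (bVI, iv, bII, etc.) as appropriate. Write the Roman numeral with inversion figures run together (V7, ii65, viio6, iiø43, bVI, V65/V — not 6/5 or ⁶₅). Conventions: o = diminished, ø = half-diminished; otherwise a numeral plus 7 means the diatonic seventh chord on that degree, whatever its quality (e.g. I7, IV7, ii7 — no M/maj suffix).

iio

The pitches G-Bb-Db form a diminished triad rooted on G.
G is the second degree of F major. This is the diminished supertonic triad, borrowed from the parallel minor.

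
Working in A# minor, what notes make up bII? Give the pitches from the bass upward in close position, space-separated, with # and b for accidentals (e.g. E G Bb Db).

Scale degree 2 in A# minor is B#; lowering it a half step gives B. bII is the Neapolitan chord — a major triad on the lowered second degree.
So the chord is B-D#-F#.

B D# F#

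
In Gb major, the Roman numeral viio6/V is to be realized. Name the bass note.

The applied chord viio6/V is rooted on C: C-Eb-Gb.
The figure 6 means first inversion — the third is in the bass.

Eb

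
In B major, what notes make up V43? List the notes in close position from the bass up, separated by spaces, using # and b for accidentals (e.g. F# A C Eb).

The numeral's case and figure indicate a dominant seventh chord. In B major its root, the fifth degree, is F#.
Stacking thirds from F# gives F#-A#-C#-E.
The figured bass 43 indicates second inversion, placing the fifth (C#) in the bass: C#-E-F#-A#.

C# E F# A#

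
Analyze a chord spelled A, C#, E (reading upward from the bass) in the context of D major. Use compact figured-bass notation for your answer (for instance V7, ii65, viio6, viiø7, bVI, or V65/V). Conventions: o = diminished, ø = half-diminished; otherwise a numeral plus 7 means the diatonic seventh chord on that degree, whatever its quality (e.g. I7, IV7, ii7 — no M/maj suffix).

The pitches A-C#-E form a major triad rooted on A.
In D major, A is the dominant; the diatonic major triad there is V.

V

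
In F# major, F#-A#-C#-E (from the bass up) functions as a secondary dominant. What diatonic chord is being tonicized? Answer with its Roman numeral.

IV

The chord is a dominant seventh chord on F#.
A dominant resolves down a perfect fifth: F# → B. In F# major, B is scale degree 4, i.e. IV.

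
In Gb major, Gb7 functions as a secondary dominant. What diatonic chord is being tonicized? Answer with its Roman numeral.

The chord is a dominant seventh chord on Gb.
A dominant resolves down a perfect fifth: Gb → Cb. In Gb major, Cb is scale degree 4, i.e. IV.

IV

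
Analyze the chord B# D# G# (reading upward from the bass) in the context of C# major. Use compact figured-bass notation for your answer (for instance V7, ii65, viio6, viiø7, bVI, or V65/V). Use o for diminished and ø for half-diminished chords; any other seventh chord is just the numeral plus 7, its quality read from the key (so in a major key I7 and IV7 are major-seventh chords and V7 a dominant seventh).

Stacked in thirds the chord is G#-B#-D#: a major triad on G#.
In C# major, G# is the dominant; the diatonic major triad there is V.
With B# in the bass the chord is in first inversion, so the figured bass is 6.

V6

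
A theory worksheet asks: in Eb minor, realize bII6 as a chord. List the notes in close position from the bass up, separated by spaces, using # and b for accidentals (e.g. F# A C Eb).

Ab Cb Fb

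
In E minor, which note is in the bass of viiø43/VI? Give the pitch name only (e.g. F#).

The applied chord viiø43/VI is rooted on B: B-D-F-A.
The figure 43 means second inversion — the fifth is in the bass.

F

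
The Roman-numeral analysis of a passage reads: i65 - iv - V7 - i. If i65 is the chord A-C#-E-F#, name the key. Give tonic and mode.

F# minor

The anchor chord is a minor seventh chord on F#, labeled i65.
If F# is scale degree 1 and the mode makes that degree carry a minor seventh chord, the tonic is F# and the mode is minor.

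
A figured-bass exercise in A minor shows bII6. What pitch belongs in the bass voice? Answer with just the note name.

bII in A minor has root Bb; the chord is Bb-D-F.
The figure 6 means first inversion — the third is in the bass.

D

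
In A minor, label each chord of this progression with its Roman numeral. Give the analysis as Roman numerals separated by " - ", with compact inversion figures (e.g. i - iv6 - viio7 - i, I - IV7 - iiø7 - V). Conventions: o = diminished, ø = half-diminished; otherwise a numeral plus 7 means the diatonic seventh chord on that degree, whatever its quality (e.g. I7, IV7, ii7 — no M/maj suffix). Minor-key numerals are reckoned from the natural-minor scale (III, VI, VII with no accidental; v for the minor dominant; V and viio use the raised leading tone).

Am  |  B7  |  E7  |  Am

Am has root A, degree 1 in A minor, so i.
B7: a dominant seventh chord on B, the applied dominant of V → V7/V.
E7 has root E, degree 5 in A minor, so V7.
Am has root A, degree 1 in A minor, so i.

i - V7/V - V7 - i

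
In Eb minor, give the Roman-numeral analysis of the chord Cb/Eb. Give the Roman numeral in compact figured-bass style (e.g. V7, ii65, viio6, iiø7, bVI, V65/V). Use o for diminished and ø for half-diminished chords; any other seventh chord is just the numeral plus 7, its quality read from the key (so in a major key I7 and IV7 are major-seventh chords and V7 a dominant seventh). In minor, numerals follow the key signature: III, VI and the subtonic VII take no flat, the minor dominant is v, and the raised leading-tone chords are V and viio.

The pitches Cb-Eb-Gb form a major triad rooted on Cb.
Cb is scale degree 6 in Eb minor, and a major triad on that degree is written VI.
With Eb in the bass the chord is in first inversion, so the figured bass is 6.

VI6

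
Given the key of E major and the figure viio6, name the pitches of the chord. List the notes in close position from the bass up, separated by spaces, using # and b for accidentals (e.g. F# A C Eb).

In E major, the leading tone is D#, and the diatonic chord built there is a diminished triad.
That chord is spelled D#-F#-A.
With the 6 figure the chord is in first inversion; from the bass F# upward in close position it reads F#-A-D#.

F# A D#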